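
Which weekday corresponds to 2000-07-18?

January 1, 2000 is a Saturday.
Jan 1, 2000 → Feb 1, 2000: 31 days (January has 31).
Feb 1, 2000 → Mar 1, 2000: 29 days (February has 29).
Mar 1, 2000 → Apr 1, 2000: 31 days (March has 31).
Apr 1, 2000 → May 1, 2000: 30 days (April has 30).
May 1, 2000 → Jun 1, 2000: 31 days (May has 31).
Jun 1, 2000 → Jul 1, 2000: 30 days (June has 30).
Jul 1, 2000 → Jul 18, 2000: 17 days.
Total: 199 days.
199 mod 7 = 3, so Saturday + 3 = Tuesday.

Tuesday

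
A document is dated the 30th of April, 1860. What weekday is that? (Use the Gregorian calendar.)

Monday

Doomsday rule: the anchor day for the 1800s is Friday. For year 60: 60÷12 = 5 r 0, and 0÷4 = 0, so 5+0+0 = 5.
Friday + 5 ≡ Wednesday — that's 1860's doomsday.
In April the doomsday date is Apr 4.
Apr 30 is 26 days after Apr 4; 26 mod 7 = 5, so Wednesday + 5 = Monday.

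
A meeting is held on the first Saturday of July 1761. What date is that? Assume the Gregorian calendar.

July 4, 1761

July 1, 1761 is a Wednesday.
The first Saturday is therefore July 4 (3 days later).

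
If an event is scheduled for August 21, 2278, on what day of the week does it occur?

Doomsday rule: the anchor day for the 2200s is Friday. For year 78: 78÷12 = 6 r 6, and 6÷4 = 1, so 6+6+1 = 13.
Friday + 13 ≡ Thursday — that's 2278's doomsday.
In August the doomsday date is Aug 8.
Aug 21 is 13 days after Aug 8; 13 mod 7 = 6, so Thursday + 6 = Wednesday.

Wednesday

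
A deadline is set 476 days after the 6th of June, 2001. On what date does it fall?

September 25, 2002

+365 (one year) → Jun 6, 2002 (111 left).
Jun has 30 days: +25 → Jul 1, 2002 (86 left).
Jul has 31 days: +31 → Aug 1, 2002 (55 left).
Aug has 31 days: +31 → Sep 1, 2002 (24 left).
+24 → Sep 25, 2002.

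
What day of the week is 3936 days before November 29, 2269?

Nov 29, 2269 is a Monday.
3936 mod 7 = 2, so 3936 days before a Monday is Monday − 2 = Saturday.

Saturday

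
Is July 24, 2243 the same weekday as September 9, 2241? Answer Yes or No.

No

From Sep 9, 2241 to Jul 24, 2243 is 683 days.
683 mod 7 = 4, so they are different weekdays.
(Sep 9, 2241 is a Thursday; Jul 24, 2243 is a Monday.)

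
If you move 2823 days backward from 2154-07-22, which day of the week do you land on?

Saturday

Jul 22, 2154 is a Monday.
2823 mod 7 = 2, so 2823 days before a Monday is Monday − 2 = Saturday.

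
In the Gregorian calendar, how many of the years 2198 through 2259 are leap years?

Multiples of 4 in [2198,2259]: 15.
Of those, multiples of 100: 1 (not leap unless ÷400).
Multiples of 400: 0.
Leap years = 15 − 1 + 0 = 14.

14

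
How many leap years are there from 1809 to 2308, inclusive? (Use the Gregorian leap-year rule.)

121

Multiples of 4 in [1809,2308]: 125.
Of those, multiples of 100: 5 (not leap unless ÷400).
Multiples of 400: 1.
Leap years = 125 − 5 + 1 = 121.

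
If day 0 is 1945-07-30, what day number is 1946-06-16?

321

Jul 30, 1945 → Aug 30, 1945: 31 days (July has 31).
Aug 30, 1945 → Sep 30, 1945: 31 days (August has 31).
Sep 30, 1945 → Oct 30, 1945: 30 days (September has 30).
Oct 30, 1945 → Nov 30, 1945: 31 days (October has 31).
Nov 30, 1945 → Dec 30, 1945: 30 days (November has 30).
Dec 30, 1945 → Jan 30, 1946: 31 days (December has 31).
Jan 30, 1946 → Feb 28, 1946: 29 days (January has 31).
Feb 28, 1946 → Mar 28, 1946: 28 days (February has 28).
Mar 28, 1946 → Apr 28, 1946: 31 days (March has 31).
Apr 28, 1946 → May 28, 1946: 30 days (April has 30).
May 28, 1946 → Jun 16, 1946: 19 days.
Total: 321 days.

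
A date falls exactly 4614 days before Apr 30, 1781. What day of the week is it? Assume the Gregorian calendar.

First find the weekday of Apr 30, 1781. Doomsday rule: the anchor day for the 1700s is Sunday. For year 81: 81÷12 = 6 r 9, and 9÷4 = 2, so 6+9+2 = 17.
Sunday + 17 ≡ Wednesday — that's 1781's doomsday.
In April the doomsday date is Apr 4.
Apr 30 is 26 days after Apr 4; 26 mod 7 = 5, so Wednesday + 5 = Monday.
4614 mod 7 = 1, so 4614 days before a Monday is Monday − 1 = Sunday.

Sunday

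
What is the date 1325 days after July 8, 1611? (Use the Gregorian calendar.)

February 22, 1615

+366 (one year; includes Feb 29, 1612) → Jul 8, 1612 (959 left).
+365 (one year) → Jul 8, 1613 (594 left).
+365 (one year) → Jul 8, 1614 (229 left).
Jul has 31 days: +24 → Aug 1, 1614 (205 left).
Aug has 31 days: +31 → Sep 1, 1614 (174 left).
Sep has 30 days: +30 → Oct 1, 1614 (144 left).
Oct has 31 days: +31 → Nov 1, 1614 (113 left).
Nov has 30 days: +30 → Dec 1, 1614 (83 left).
Dec has 31 days: +31 → Jan 1, 1615 (52 left).
Jan has 31 days: +31 → Feb 1, 1615 (21 left).
+21 → Feb 22, 1615.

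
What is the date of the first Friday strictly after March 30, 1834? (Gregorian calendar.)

April 4, 1834

Mar 30, 1834 is a Sunday.
From Sunday to the next Friday is 5 days.
Mar 30, 1834 + 5 = Apr 4, 1834.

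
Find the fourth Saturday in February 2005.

February 1, 2005 is a Tuesday.
The first Saturday is therefore February 5 (4 days later).
The fourth Saturday is 5 + 3×7 = February 26.

February 26, 2005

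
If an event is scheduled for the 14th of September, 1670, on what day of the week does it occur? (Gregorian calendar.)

Sunday

Doomsday rule: the anchor day for the 1600s is Tuesday. For year 70: 70÷12 = 5 r 10, and 10÷4 = 2, so 5+10+2 = 17.
Tuesday + 17 ≡ Friday — that's 1670's doomsday.
In September the doomsday date is Sep 5.
Sep 14 is 9 days after Sep 5; 9 mod 7 = 2, so Friday + 2 = Sunday.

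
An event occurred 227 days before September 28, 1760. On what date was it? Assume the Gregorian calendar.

February 14, 1760

−28 → Aug 31, 1760 (end of Aug, 31 days; 199 left).
−31 → Jul 31, 1760 (end of Jul, 31 days; 168 left).
−31 → Jun 30, 1760 (end of Jun, 30 days; 137 left).
−30 → May 31, 1760 (end of May, 31 days; 107 left).
−31 → Apr 30, 1760 (end of Apr, 30 days; 76 left).
−30 → Mar 31, 1760 (end of Mar, 31 days; 46 left).
−31 → Feb 29, 1760 (end of Feb, 29 days; 15 left).
−15 → Feb 14, 1760.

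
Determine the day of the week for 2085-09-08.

Doomsday rule: the anchor day for the 2000s is Tuesday. For year 85: 85÷12 = 7 r 1, and 1÷4 = 0, so 7+1+0 = 8.
Tuesday + 8 ≡ Wednesday — that's 2085's doomsday.
In September the doomsday date is Sep 5.
Sep 8 is 3 days after Sep 5; 3 mod 7 = 3, so Wednesday + 3 = Saturday.

Saturday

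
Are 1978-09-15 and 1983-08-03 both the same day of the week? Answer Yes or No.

No

From Sep 15, 1978 to Aug 3, 1983 is 1783 days.
1783 mod 7 = 5, so they are different weekdays.
(Sep 15, 1978 is a Friday; Aug 3, 1983 is a Wednesday.)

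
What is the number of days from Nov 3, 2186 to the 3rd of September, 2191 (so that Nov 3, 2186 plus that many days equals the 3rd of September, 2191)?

1765

Nov 3, 2186 → Nov 3, 2187: 365 days.
Nov 3, 2187 → Nov 3, 2188: 366 days (Feb 29, 2188 is in that span).
Nov 3, 2188 → Nov 3, 2189: 365 days.
Nov 3, 2189 → Nov 3, 2190: 365 days.
Nov 3, 2190 → Dec 3, 2190: 30 days (November has 30).
Dec 3, 2190 → Jan 3, 2191: 31 days (December has 31).
Jan 3, 2191 → Feb 3, 2191: 31 days (January has 31).
Feb 3, 2191 → Mar 3, 2191: 28 days (February has 28).
Mar 3, 2191 → Apr 3, 2191: 31 days (March has 31).
Apr 3, 2191 → May 3, 2191: 30 days (April has 30).
May 3, 2191 → Jun 3, 2191: 31 days (May has 31).
Jun 3, 2191 → Jul 3, 2191: 30 days (June has 30).
Jul 3, 2191 → Aug 3, 2191: 31 days (July has 31).
Aug 3, 2191 → Sep 3, 2191: 31 days.
Total: 1765 days.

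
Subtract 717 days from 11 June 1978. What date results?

June 24, 1976

−365 (one year) → Jun 11, 1977 (352 left).
−11 → May 31, 1977 (end of May, 31 days; 341 left).
−31 → Apr 30, 1977 (end of Apr, 30 days; 310 left).
−30 → Mar 31, 1977 (end of Mar, 31 days; 280 left).
−31 → Feb 28, 1977 (end of Feb, 28 days; 249 left).
−28 → Jan 31, 1977 (end of Jan, 31 days; 221 left).
−31 → Dec 31, 1976 (end of Dec, 31 days; 190 left).
−31 → Nov 30, 1976 (end of Nov, 30 days; 159 left).
−30 → Oct 31, 1976 (end of Oct, 31 days; 129 left).
−31 → Sep 30, 1976 (end of Sep, 30 days; 98 left).
−30 → Aug 31, 1976 (end of Aug, 31 days; 68 left).
−31 → Jul 31, 1976 (end of Jul, 31 days; 37 left).
−31 → Jun 30, 1976 (end of Jun, 30 days; 6 left).
−6 → Jun 24, 1976.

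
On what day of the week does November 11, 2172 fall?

Doomsday rule: the anchor day for the 2100s is Sunday. For year 72: 72÷12 = 6 r 0, and 0÷4 = 0, so 6+0+0 = 6.
Sunday + 6 ≡ Saturday — that's 2172's doomsday.
In November the doomsday date is Nov 7.
Nov 11 is 4 days after Nov 7; 4 mod 7 = 4, so Saturday + 4 = Wednesday.

Wednesday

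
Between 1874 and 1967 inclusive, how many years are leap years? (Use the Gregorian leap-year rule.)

22

Multiples of 4 in [1874,1967]: 23.
Of those, multiples of 100: 1 (not leap unless ÷400).
Multiples of 400: 0.
Leap years = 23 − 1 + 0 = 22.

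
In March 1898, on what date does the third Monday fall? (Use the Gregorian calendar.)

March 1, 1898 is a Tuesday.
The first Monday is therefore March 7 (6 days later).
The third Monday is 7 + 2×7 = March 21.

March 21, 1898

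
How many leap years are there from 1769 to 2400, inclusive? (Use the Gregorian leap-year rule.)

153

Multiples of 4 in [1769,2400]: 158.
Of those, multiples of 100: 7 (not leap unless ÷400).
Multiples of 400: 2.
Leap years = 158 − 7 + 2 = 153.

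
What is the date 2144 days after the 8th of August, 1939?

+366 (one year; includes Feb 29, 1940) → Aug 8, 1940 (1778 left).
+365 (one year) → Aug 8, 1941 (1413 left).
+365 (one year) → Aug 8, 1942 (1048 left).
+365 (one year) → Aug 8, 1943 (683 left).
+366 (one year; includes Feb 29, 1944) → Aug 8, 1944 (317 left).
Aug has 31 days: +24 → Sep 1, 1944 (293 left).
Sep has 30 days: +30 → Oct 1, 1944 (263 left).
Oct has 31 days: +31 → Nov 1, 1944 (232 left).
Nov has 30 days: +30 → Dec 1, 1944 (202 left).
Dec has 31 days: +31 → Jan 1, 1945 (171 left).
Jan has 31 days: +31 → Feb 1, 1945 (140 left).
Feb has 28 days: +28 → Mar 1, 1945 (112 left).
Mar has 31 days: +31 → Apr 1, 1945 (81 left).
Apr has 30 days: +30 → May 1, 1945 (51 left).
May has 31 days: +31 → Jun 1, 1945 (20 left).
+20 → Jun 21, 1945.

June 21, 1945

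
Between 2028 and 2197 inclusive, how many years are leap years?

Multiples of 4 in [2028,2197]: 43.
Of those, multiples of 100: 1 (not leap unless ÷400).
Multiples of 400: 0.
Leap years = 43 − 1 + 0 = 42.

42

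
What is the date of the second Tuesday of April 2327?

April 1, 2327 is a Friday.
The first Tuesday is therefore April 5 (4 days later).
The second Tuesday is 5 + 1×7 = April 12.

April 12, 2327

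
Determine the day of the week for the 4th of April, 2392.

Saturday

Doomsday rule: the anchor day for the 2300s is Wednesday. For year 92: 92÷12 = 7 r 8, and 8÷4 = 2, so 7+8+2 = 17.
Wednesday + 17 ≡ Saturday — that's 2392's doomsday.
In April the doomsday date is Apr 4.
Apr 4 is the doomsday itself: Saturday.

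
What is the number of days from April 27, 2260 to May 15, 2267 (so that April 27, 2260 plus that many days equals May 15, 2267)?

Apr 27, 2260 → Apr 27, 2261: 365 days.
Apr 27, 2261 → Apr 27, 2262: 365 days.
Apr 27, 2262 → Apr 27, 2263: 365 days.
Apr 27, 2263 → Apr 27, 2264: 366 days (Feb 29, 2264 is in that span).
Apr 27, 2264 → Apr 27, 2265: 365 days.
Apr 27, 2265 → Apr 27, 2266: 365 days.
Apr 27, 2266 → May 27, 2266: 30 days (April has 30).
May 27, 2266 → Jun 27, 2266: 31 days (May has 31).
Jun 27, 2266 → Jul 27, 2266: 30 days (June has 30).
Jul 27, 2266 → Aug 27, 2266: 31 days (July has 31).
Aug 27, 2266 → Sep 27, 2266: 31 days (August has 31).
Sep 27, 2266 → Oct 27, 2266: 30 days (September has 30).
Oct 27, 2266 → Nov 27, 2266: 31 days (October has 31).
Nov 27, 2266 → Dec 27, 2266: 30 days (November has 30).
Dec 27, 2266 → Jan 27, 2267: 31 days (December has 31).
Jan 27, 2267 → Feb 27, 2267: 31 days (January has 31).
Feb 27, 2267 → Mar 27, 2267: 28 days (February has 28).
Mar 27, 2267 → Apr 27, 2267: 31 days (March has 31).
Apr 27, 2267 → May 15, 2267: 18 days.
Total: 2574 days.

2574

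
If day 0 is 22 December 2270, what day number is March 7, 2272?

441

Dec 22, 2270 → Dec 22, 2271: 365 days.
Dec 22, 2271 → Jan 22, 2272: 31 days (December has 31).
Jan 22, 2272 → Feb 22, 2272: 31 days (January has 31).
Feb 22, 2272 → Mar 7, 2272: 14 days.
Total: 441 days.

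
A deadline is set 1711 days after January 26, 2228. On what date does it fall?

+366 (one year; includes Feb 29, 2228) → Jan 26, 2229 (1345 left).
+365 (one year) → Jan 26, 2230 (980 left).
+365 (one year) → Jan 26, 2231 (615 left).
+365 (one year) → Jan 26, 2232 (250 left).
Jan has 31 days: +6 → Feb 1, 2232 (244 left).
Feb has 29 days: +29 → Mar 1, 2232 (215 left).
Mar has 31 days: +31 → Apr 1, 2232 (184 left).
Apr has 30 days: +30 → May 1, 2232 (154 left).
May has 31 days: +31 → Jun 1, 2232 (123 left).
Jun has 30 days: +30 → Jul 1, 2232 (93 left).
Jul has 31 days: +31 → Aug 1, 2232 (62 left).
Aug has 31 days: +31 → Sep 1, 2232 (31 left).
Sep has 30 days: +30 → Oct 1, 2232 (1 left).
+1 → Oct 2, 2232.

October 2, 2232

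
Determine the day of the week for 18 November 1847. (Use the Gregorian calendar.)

Thursday

Doomsday rule: the anchor day for the 1800s is Friday. For year 47: 47÷12 = 3 r 11, and 11÷4 = 2, so 3+11+2 = 16.
Friday + 16 ≡ Sunday — that's 1847's doomsday.
In November the doomsday date is Nov 7.
Nov 18 is 11 days after Nov 7; 11 mod 7 = 4, so Sunday + 4 = Thursday.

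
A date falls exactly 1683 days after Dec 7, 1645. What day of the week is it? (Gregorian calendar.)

Sunday

First find the weekday of Dec 7, 1645. Doomsday rule: the anchor day for the 1600s is Tuesday. For year 45: 45÷12 = 3 r 9, and 9÷4 = 2, so 3+9+2 = 14.
Tuesday + 14 ≡ Tuesday — that's 1645's doomsday.
In December the doomsday date is Dec 12.
Dec 7 is 5 days before Dec 12; 5 mod 7 = 5, so Tuesday − 5 = Thursday.
1683 mod 7 = 3, so 1683 days after a Thursday is Thursday + 3 = Sunday.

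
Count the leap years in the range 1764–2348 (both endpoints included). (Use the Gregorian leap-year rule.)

Multiples of 4 in [1764,2348]: 147.
Of those, multiples of 100: 6 (not leap unless ÷400).
Multiples of 400: 1.
Leap years = 147 − 6 + 1 = 142.

142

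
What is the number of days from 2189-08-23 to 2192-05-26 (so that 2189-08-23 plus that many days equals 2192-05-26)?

1007

Aug 23, 2189 → Aug 23, 2190: 365 days.
Aug 23, 2190 → Aug 23, 2191: 365 days.
Aug 23, 2191 → Sep 23, 2191: 31 days (August has 31).
Sep 23, 2191 → Oct 23, 2191: 30 days (September has 30).
Oct 23, 2191 → Nov 23, 2191: 31 days (October has 31).
Nov 23, 2191 → Dec 23, 2191: 30 days (November has 30).
Dec 23, 2191 → Jan 23, 2192: 31 days (December has 31).
Jan 23, 2192 → Feb 23, 2192: 31 days (January has 31).
Feb 23, 2192 → Mar 23, 2192: 29 days (February has 29).
Mar 23, 2192 → Apr 23, 2192: 31 days (March has 31).
Apr 23, 2192 → May 23, 2192: 30 days (April has 30).
May 23, 2192 → May 26, 2192: 3 days.
Total: 1007 days.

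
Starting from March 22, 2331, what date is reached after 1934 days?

July 7, 2336

+366 (one year; includes Feb 29, 2332) → Mar 22, 2332 (1568 left).
+365 (one year) → Mar 22, 2333 (1203 left).
+365 (one year) → Mar 22, 2334 (838 left).
+365 (one year) → Mar 22, 2335 (473 left).
+366 (one year; includes Feb 29, 2336) → Mar 22, 2336 (107 left).
Mar has 31 days: +10 → Apr 1, 2336 (97 left).
Apr has 30 days: +30 → May 1, 2336 (67 left).
May has 31 days: +31 → Jun 1, 2336 (36 left).
Jun has 30 days: +30 → Jul 1, 2336 (6 left).
+6 → Jul 7, 2336.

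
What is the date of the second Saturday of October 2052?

October 12, 2052

October 1, 2052 is a Tuesday.
The first Saturday is therefore October 5 (4 days later).
The second Saturday is 5 + 1×7 = October 12.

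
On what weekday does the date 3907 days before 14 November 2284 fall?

Thursday

First find the weekday of Nov 14, 2284. Doomsday rule: the anchor day for the 2200s is Friday. For year 84: 84÷12 = 7 r 0, and 0÷4 = 0, so 7+0+0 = 7.
Friday + 7 ≡ Friday — that's 2284's doomsday.
In November the doomsday date is Nov 7.
Nov 14 is 7 days after Nov 7; 7 mod 7 = 0, so Friday + 0 = Friday.
3907 mod 7 = 1, so 3907 days before a Friday is Friday − 1 = Thursday.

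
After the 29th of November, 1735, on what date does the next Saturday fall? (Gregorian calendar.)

Nov 29, 1735 is a Tuesday.
From Tuesday to the next Saturday is 4 days.
Nov 29, 1735 + 4 = Dec 3, 1735.

December 3, 1735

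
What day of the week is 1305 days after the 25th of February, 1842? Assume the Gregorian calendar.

Monday

Feb 25, 1842 is a Friday.
1305 mod 7 = 3, so 1305 days after a Friday is Friday + 3 = Monday.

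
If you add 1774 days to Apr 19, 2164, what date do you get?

+365 (one year) → Apr 19, 2165 (1409 left).
+365 (one year) → Apr 19, 2166 (1044 left).
+365 (one year) → Apr 19, 2167 (679 left).
+366 (one year; includes Feb 29, 2168) → Apr 19, 2168 (313 left).
Apr has 30 days: +12 → May 1, 2168 (301 left).
May has 31 days: +31 → Jun 1, 2168 (270 left).
Jun has 30 days: +30 → Jul 1, 2168 (240 left).
Jul has 31 days: +31 → Aug 1, 2168 (209 left).
Aug has 31 days: +31 → Sep 1, 2168 (178 left).
Sep has 30 days: +30 → Oct 1, 2168 (148 left).
Oct has 31 days: +31 → Nov 1, 2168 (117 left).
Nov has 30 days: +30 → Dec 1, 2168 (87 left).
Dec has 31 days: +31 → Jan 1, 2169 (56 left).
Jan has 31 days: +31 → Feb 1, 2169 (25 left).
+25 → Feb 26, 2169.

February 26, 2169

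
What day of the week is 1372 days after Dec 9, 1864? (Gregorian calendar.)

Dec 9, 1864 is a Friday.
1372 mod 7 = 0, so 1372 days after a Friday is Friday + 0 = Friday.

Friday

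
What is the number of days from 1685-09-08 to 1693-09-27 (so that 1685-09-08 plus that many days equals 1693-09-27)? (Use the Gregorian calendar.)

Sep 8, 1685 → Sep 8, 1686: 365 days.
Sep 8, 1686 → Sep 8, 1687: 365 days.
Sep 8, 1687 → Sep 8, 1688: 366 days (Feb 29, 1688 is in that span).
Sep 8, 1688 → Sep 8, 1689: 365 days.
Sep 8, 1689 → Sep 8, 1690: 365 days.
Sep 8, 1690 → Sep 8, 1691: 365 days.
Sep 8, 1691 → Sep 8, 1692: 366 days (Feb 29, 1692 is in that span).
Sep 8, 1692 → Oct 8, 1692: 30 days (September has 30).
Oct 8, 1692 → Nov 8, 1692: 31 days (October has 31).
Nov 8, 1692 → Dec 8, 1692: 30 days (November has 30).
Dec 8, 1692 → Jan 8, 1693: 31 days (December has 31).
Jan 8, 1693 → Feb 8, 1693: 31 days (January has 31).
Feb 8, 1693 → Mar 8, 1693: 28 days (February has 28).
Mar 8, 1693 → Apr 8, 1693: 31 days (March has 31).
Apr 8, 1693 → May 8, 1693: 30 days (April has 30).
May 8, 1693 → Jun 8, 1693: 31 days (May has 31).
Jun 8, 1693 → Jul 8, 1693: 30 days (June has 30).
Jul 8, 1693 → Aug 8, 1693: 31 days (July has 31).
Aug 8, 1693 → Sep 8, 1693: 31 days (August has 31).
Sep 8, 1693 → Sep 27, 1693: 19 days.
Total: 2941 days.

2941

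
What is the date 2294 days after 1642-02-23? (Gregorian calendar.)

+365 (one year) → Feb 23, 1643 (1929 left).
+365 (one year) → Feb 23, 1644 (1564 left).
+366 (one year; includes Feb 29, 1644) → Feb 23, 1645 (1198 left).
+365 (one year) → Feb 23, 1646 (833 left).
+365 (one year) → Feb 23, 1647 (468 left).
+365 (one year) → Feb 23, 1648 (103 left).
Feb has 29 days: +7 → Mar 1, 1648 (96 left).
Mar has 31 days: +31 → Apr 1, 1648 (65 left).
Apr has 30 days: +30 → May 1, 1648 (35 left).
May has 31 days: +31 → Jun 1, 1648 (4 left).
+4 → Jun 5, 1648.

June 5, 1648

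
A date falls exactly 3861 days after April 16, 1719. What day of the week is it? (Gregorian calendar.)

Thursday

Apr 16, 1719 is a Sunday.
3861 mod 7 = 4, so 3861 days after a Sunday is Sunday + 4 = Thursday.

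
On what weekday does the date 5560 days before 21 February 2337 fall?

Friday

First find the weekday of Feb 21, 2337. Doomsday rule: the anchor day for the 2300s is Wednesday. For year 37: 37÷12 = 3 r 1, and 1÷4 = 0, so 3+1+0 = 4.
Wednesday + 4 ≡ Sunday — that's 2337's doomsday.
In February the doomsday date is Feb 28 (2337 is not a leap year).
Feb 21 is 7 days before Feb 28; 7 mod 7 = 0, so Sunday − 0 = Sunday.
5560 mod 7 = 2, so 5560 days before a Sunday is Sunday − 2 = Friday.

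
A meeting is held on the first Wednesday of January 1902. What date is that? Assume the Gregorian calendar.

January 1, 1902

January 1, 1902 is a Wednesday.
The first Wednesday is therefore January 1 (same day).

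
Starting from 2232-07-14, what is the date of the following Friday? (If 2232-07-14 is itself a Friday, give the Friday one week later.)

Jul 14, 2232 is a Saturday.
From Saturday to the next Friday is 6 days.
Jul 14, 2232 + 6 = Jul 20, 2232.

July 20, 2232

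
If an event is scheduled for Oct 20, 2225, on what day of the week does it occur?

Thursday

Doomsday rule: the anchor day for the 2200s is Friday. For year 25: 25÷12 = 2 r 1, and 1÷4 = 0, so 2+1+0 = 3.
Friday + 3 ≡ Monday — that's 2225's doomsday.
In October the doomsday date is Oct 10.
Oct 20 is 10 days after Oct 10; 10 mod 7 = 3, so Monday + 3 = Thursday.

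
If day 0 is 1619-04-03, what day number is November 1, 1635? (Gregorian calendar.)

Apr 3, 1619 → Apr 3, 1620: 366 days (Feb 29, 1620 is in that span).
Apr 3, 1620 → Apr 3, 1621: 365 days.
Apr 3, 1621 → Apr 3, 1622: 365 days.
Apr 3, 1622 → Apr 3, 1623: 365 days.
Apr 3, 1623 → Apr 3, 1624: 366 days (Feb 29, 1624 is in that span).
Apr 3, 1624 → Apr 3, 1625: 365 days.
Apr 3, 1625 → Apr 3, 1626: 365 days.
Apr 3, 1626 → Apr 3, 1627: 365 days.
Apr 3, 1627 → Apr 3, 1628: 366 days (Feb 29, 1628 is in that span).
Apr 3, 1628 → Apr 3, 1629: 365 days.
Apr 3, 1629 → Apr 3, 1630: 365 days.
Apr 3, 1630 → Apr 3, 1631: 365 days.
Apr 3, 1631 → Apr 3, 1632: 366 days (Feb 29, 1632 is in that span).
Apr 3, 1632 → Apr 3, 1633: 365 days.
Apr 3, 1633 → Apr 3, 1634: 365 days.
Apr 3, 1634 → Apr 3, 1635: 365 days.
Apr 3, 1635 → May 3, 1635: 30 days (April has 30).
May 3, 1635 → Jun 3, 1635: 31 days (May has 31).
Jun 3, 1635 → Jul 3, 1635: 30 days (June has 30).
Jul 3, 1635 → Aug 3, 1635: 31 days (July has 31).
Aug 3, 1635 → Sep 3, 1635: 31 days (August has 31).
Sep 3, 1635 → Oct 3, 1635: 30 days (September has 30).
Oct 3, 1635 → Nov 1, 1635: 29 days.
Total: 6056 days.

6056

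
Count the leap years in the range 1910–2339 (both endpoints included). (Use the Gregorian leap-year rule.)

Multiples of 4 in [1910,2339]: 107.
Of those, multiples of 100: 4 (not leap unless ÷400).
Multiples of 400: 1.
Leap years = 107 − 4 + 1 = 104.

104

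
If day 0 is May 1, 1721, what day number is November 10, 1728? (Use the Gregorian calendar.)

May 1, 1721 → May 1, 1722: 365 days.
May 1, 1722 → May 1, 1723: 365 days.
May 1, 1723 → May 1, 1724: 366 days (Feb 29, 1724 is in that span).
May 1, 1724 → May 1, 1725: 365 days.
May 1, 1725 → May 1, 1726: 365 days.
May 1, 1726 → May 1, 1727: 365 days.
May 1, 1727 → May 1, 1728: 366 days (Feb 29, 1728 is in that span).
May 1, 1728 → Jun 1, 1728: 31 days (May has 31).
Jun 1, 1728 → Jul 1, 1728: 30 days (June has 30).
Jul 1, 1728 → Aug 1, 1728: 31 days (July has 31).
Aug 1, 1728 → Sep 1, 1728: 31 days (August has 31).
Sep 1, 1728 → Oct 1, 1728: 30 days (September has 30).
Oct 1, 1728 → Nov 1, 1728: 31 days (October has 31).
Nov 1, 1728 → Nov 10, 1728: 9 days.
Total: 2750 days.

2750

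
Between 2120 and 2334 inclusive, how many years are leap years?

Multiples of 4 in [2120,2334]: 54.
Of those, multiples of 100: 2 (not leap unless ÷400).
Multiples of 400: 0.
Leap years = 54 − 2 + 0 = 52.

52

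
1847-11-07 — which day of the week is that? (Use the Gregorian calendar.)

Doomsday rule: the anchor day for the 1800s is Friday. For year 47: 47÷12 = 3 r 11, and 11÷4 = 2, so 3+11+2 = 16.
Friday + 16 ≡ Sunday — that's 1847's doomsday.
In November the doomsday date is Nov 7.
Nov 7 is the doomsday itself: Sunday.

Sunday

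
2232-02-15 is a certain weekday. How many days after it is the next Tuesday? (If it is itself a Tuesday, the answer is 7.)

Feb 15, 2232 is a Wednesday.
From Wednesday to the next Tuesday is 6 days.

6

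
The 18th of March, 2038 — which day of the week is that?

Doomsday rule: the anchor day for the 2000s is Tuesday. For year 38: 38÷12 = 3 r 2, and 2÷4 = 0, so 3+2+0 = 5.
Tuesday + 5 ≡ Sunday — that's 2038's doomsday.
In March the doomsday date is Mar 14.
Mar 18 is 4 days after Mar 14; 4 mod 7 = 4, so Sunday + 4 = Thursday.

Thursday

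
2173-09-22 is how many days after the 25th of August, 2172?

Aug 25, 2172 → Sep 25, 2172: 31 days (August has 31).
Sep 25, 2172 → Oct 25, 2172: 30 days (September has 30).
Oct 25, 2172 → Nov 25, 2172: 31 days (October has 31).
Nov 25, 2172 → Dec 25, 2172: 30 days (November has 30).
Dec 25, 2172 → Jan 25, 2173: 31 days (December has 31).
Jan 25, 2173 → Feb 25, 2173: 31 days (January has 31).
Feb 25, 2173 → Mar 25, 2173: 28 days (February has 28).
Mar 25, 2173 → Apr 25, 2173: 31 days (March has 31).
Apr 25, 2173 → May 25, 2173: 30 days (April has 30).
May 25, 2173 → Jun 25, 2173: 31 days (May has 31).
Jun 25, 2173 → Jul 25, 2173: 30 days (June has 30).
Jul 25, 2173 → Aug 25, 2173: 31 days (July has 31).
Aug 25, 2173 → Sep 22, 2173: 28 days.
Total: 393 days.

393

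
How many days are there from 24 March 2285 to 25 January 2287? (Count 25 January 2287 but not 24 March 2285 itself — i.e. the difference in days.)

672

Mar 24, 2285 → Mar 24, 2286: 365 days.
Mar 24, 2286 → Apr 24, 2286: 31 days (March has 31).
Apr 24, 2286 → May 24, 2286: 30 days (April has 30).
May 24, 2286 → Jun 24, 2286: 31 days (May has 31).
Jun 24, 2286 → Jul 24, 2286: 30 days (June has 30).
Jul 24, 2286 → Aug 24, 2286: 31 days (July has 31).
Aug 24, 2286 → Sep 24, 2286: 31 days (August has 31).
Sep 24, 2286 → Oct 24, 2286: 30 days (September has 30).
Oct 24, 2286 → Nov 24, 2286: 31 days (October has 31).
Nov 24, 2286 → Dec 24, 2286: 30 days (November has 30).
Dec 24, 2286 → Jan 24, 2287: 31 days (December has 31).
Jan 24, 2287 → Jan 25, 2287: 1 days.
Total: 672 days.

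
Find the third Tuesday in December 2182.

December 17, 2182

December 1, 2182 is a Sunday.
The first Tuesday is therefore December 3 (2 days later).
The third Tuesday is 3 + 2×7 = December 17.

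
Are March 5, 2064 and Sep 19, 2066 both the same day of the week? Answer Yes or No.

No

From Mar 5, 2064 to Sep 19, 2066 is 928 days.
928 mod 7 = 4, so they are different weekdays.
(Mar 5, 2064 is a Wednesday; Sep 19, 2066 is a Sunday.)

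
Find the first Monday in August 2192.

August 1, 2192 is a Wednesday.
The first Monday is therefore August 6 (5 days later).

August 6, 2192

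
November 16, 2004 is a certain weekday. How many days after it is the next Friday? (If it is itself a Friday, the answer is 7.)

Nov 16, 2004 is a Tuesday.
From Tuesday to the next Friday is 3 days.

3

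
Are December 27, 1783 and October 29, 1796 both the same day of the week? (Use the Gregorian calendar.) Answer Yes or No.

From Dec 27, 1783 to Oct 29, 1796 is 4690 days.
4690 mod 7 = 0, so they are the same weekday.
(Dec 27, 1783 is a Saturday; Oct 29, 1796 is a Saturday.)

Yes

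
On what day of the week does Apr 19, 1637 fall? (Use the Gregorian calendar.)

Doomsday rule: the anchor day for the 1600s is Tuesday. For year 37: 37÷12 = 3 r 1, and 1÷4 = 0, so 3+1+0 = 4.
Tuesday + 4 ≡ Saturday — that's 1637's doomsday.
In April the doomsday date is Apr 4.
Apr 19 is 15 days after Apr 4; 15 mod 7 = 1, so Saturday + 1 = Sunday.

Sunday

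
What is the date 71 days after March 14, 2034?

May 24, 2034

Mar has 31 days: +18 → Apr 1, 2034 (53 left).
Apr has 30 days: +30 → May 1, 2034 (23 left).
+23 → May 24, 2034.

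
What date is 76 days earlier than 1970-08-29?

June 14, 1970

−29 → Jul 31, 1970 (end of Jul, 31 days; 47 left).
−31 → Jun 30, 1970 (end of Jun, 30 days; 16 left).
−16 → Jun 14, 1970.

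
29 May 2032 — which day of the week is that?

Doomsday rule: the anchor day for the 2000s is Tuesday. For year 32: 32÷12 = 2 r 8, and 8÷4 = 2, so 2+8+2 = 12.
Tuesday + 12 ≡ Sunday — that's 2032's doomsday.
In May the doomsday date is May 9.
May 29 is 20 days after May 9; 20 mod 7 = 6, so Sunday + 6 = Saturday.

Saturday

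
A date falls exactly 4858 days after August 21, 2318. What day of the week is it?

Aug 21, 2318 is a Wednesday.
4858 mod 7 = 0, so 4858 days after a Wednesday is Wednesday + 0 = Wednesday.

Wednesday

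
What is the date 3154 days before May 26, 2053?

October 6, 2044

−365 (one year) → May 26, 2052 (2789 left).
−366 (one year; includes Feb 29, 2052) → May 26, 2051 (2423 left).
−365 (one year) → May 26, 2050 (2058 left).
−365 (one year) → May 26, 2049 (1693 left).
−365 (one year) → May 26, 2048 (1328 left).
−366 (one year; includes Feb 29, 2048) → May 26, 2047 (962 left).
−365 (one year) → May 26, 2046 (597 left).
−365 (one year) → May 26, 2045 (232 left).
−26 → Apr 30, 2045 (end of Apr, 30 days; 206 left).
−30 → Mar 31, 2045 (end of Mar, 31 days; 176 left).
−31 → Feb 28, 2045 (end of Feb, 28 days; 145 left).
−28 → Jan 31, 2045 (end of Jan, 31 days; 117 left).
−31 → Dec 31, 2044 (end of Dec, 31 days; 86 left).
−31 → Nov 30, 2044 (end of Nov, 30 days; 55 left).
−30 → Oct 31, 2044 (end of Oct, 31 days; 25 left).
−25 → Oct 6, 2044.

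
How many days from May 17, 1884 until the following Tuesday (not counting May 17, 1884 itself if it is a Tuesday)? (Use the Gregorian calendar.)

3

May 17, 1884 is a Saturday.
From Saturday to the next Tuesday is 3 days.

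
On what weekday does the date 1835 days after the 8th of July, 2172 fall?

First find the weekday of Jul 8, 2172. Doomsday rule: the anchor day for the 2100s is Sunday. For year 72: 72÷12 = 6 r 0, and 0÷4 = 0, so 6+0+0 = 6.
Sunday + 6 ≡ Saturday — that's 2172's doomsday.
In July the doomsday date is Jul 11.
Jul 8 is 3 days before Jul 11; 3 mod 7 = 3, so Saturday − 3 = Wednesday.
1835 mod 7 = 1, so 1835 days after a Wednesday is Wednesday + 1 = Thursday.

Thursday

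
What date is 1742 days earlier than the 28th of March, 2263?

−365 (one year) → Mar 28, 2262 (1377 left).
−365 (one year) → Mar 28, 2261 (1012 left).
−365 (one year) → Mar 28, 2260 (647 left).
−366 (one year; includes Feb 29, 2260) → Mar 28, 2259 (281 left).
−28 → Feb 28, 2259 (end of Feb, 28 days; 253 left).
−28 → Jan 31, 2259 (end of Jan, 31 days; 225 left).
−31 → Dec 31, 2258 (end of Dec, 31 days; 194 left).
−31 → Nov 30, 2258 (end of Nov, 30 days; 163 left).
−30 → Oct 31, 2258 (end of Oct, 31 days; 133 left).
−31 → Sep 30, 2258 (end of Sep, 30 days; 102 left).
−30 → Aug 31, 2258 (end of Aug, 31 days; 72 left).
−31 → Jul 31, 2258 (end of Jul, 31 days; 41 left).
−31 → Jun 30, 2258 (end of Jun, 30 days; 10 left).
−10 → Jun 20, 2258.

June 20, 2258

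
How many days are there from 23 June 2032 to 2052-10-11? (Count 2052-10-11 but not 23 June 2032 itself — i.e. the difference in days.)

7415

Jun 23, 2032 → Jun 23, 2033: 365 days.
Jun 23, 2033 → Jun 23, 2034: 365 days.
Jun 23, 2034 → Jun 23, 2035: 365 days.
Jun 23, 2035 → Jun 23, 2036: 366 days (Feb 29, 2036 is in that span).
Jun 23, 2036 → Jun 23, 2037: 365 days.
Jun 23, 2037 → Jun 23, 2038: 365 days.
Jun 23, 2038 → Jun 23, 2039: 365 days.
Jun 23, 2039 → Jun 23, 2040: 366 days (Feb 29, 2040 is in that span).
Jun 23, 2040 → Jun 23, 2041: 365 days.
Jun 23, 2041 → Jun 23, 2042: 365 days.
Jun 23, 2042 → Jun 23, 2043: 365 days.
Jun 23, 2043 → Jun 23, 2044: 366 days (Feb 29, 2044 is in that span).
Jun 23, 2044 → Jun 23, 2045: 365 days.
Jun 23, 2045 → Jun 23, 2046: 365 days.
Jun 23, 2046 → Jun 23, 2047: 365 days.
Jun 23, 2047 → Jun 23, 2048: 366 days (Feb 29, 2048 is in that span).
Jun 23, 2048 → Jun 23, 2049: 365 days.
Jun 23, 2049 → Jun 23, 2050: 365 days.
Jun 23, 2050 → Jun 23, 2051: 365 days.
Jun 23, 2051 → Jun 23, 2052: 366 days (Feb 29, 2052 is in that span).
Jun 23, 2052 → Jul 23, 2052: 30 days (June has 30).
Jul 23, 2052 → Aug 23, 2052: 31 days (July has 31).
Aug 23, 2052 → Sep 23, 2052: 31 days (August has 31).
Sep 23, 2052 → Oct 11, 2052: 18 days.
Total: 7415 days.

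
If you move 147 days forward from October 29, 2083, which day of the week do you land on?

First find the weekday of Oct 29, 2083. Doomsday rule: the anchor day for the 2000s is Tuesday. For year 83: 83÷12 = 6 r 11, and 11÷4 = 2, so 6+11+2 = 19.
Tuesday + 19 ≡ Sunday — that's 2083's doomsday.
In October the doomsday date is Oct 10.
Oct 29 is 19 days after Oct 10; 19 mod 7 = 5, so Sunday + 5 = Friday.
147 mod 7 = 0, so 147 days after a Friday is Friday + 0 = Friday.

Friday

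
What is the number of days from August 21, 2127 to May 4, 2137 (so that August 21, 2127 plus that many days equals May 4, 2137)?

Aug 21, 2127 → Aug 21, 2128: 366 days (Feb 29, 2128 is in that span).
Aug 21, 2128 → Aug 21, 2129: 365 days.
Aug 21, 2129 → Aug 21, 2130: 365 days.
Aug 21, 2130 → Aug 21, 2131: 365 days.
Aug 21, 2131 → Aug 21, 2132: 366 days (Feb 29, 2132 is in that span).
Aug 21, 2132 → Aug 21, 2133: 365 days.
Aug 21, 2133 → Aug 21, 2134: 365 days.
Aug 21, 2134 → Aug 21, 2135: 365 days.
Aug 21, 2135 → Aug 21, 2136: 366 days (Feb 29, 2136 is in that span).
Aug 21, 2136 → Sep 21, 2136: 31 days (August has 31).
Sep 21, 2136 → Oct 21, 2136: 30 days (September has 30).
Oct 21, 2136 → Nov 21, 2136: 31 days (October has 31).
Nov 21, 2136 → Dec 21, 2136: 30 days (November has 30).
Dec 21, 2136 → Jan 21, 2137: 31 days (December has 31).
Jan 21, 2137 → Feb 21, 2137: 31 days (January has 31).
Feb 21, 2137 → Mar 21, 2137: 28 days (February has 28).
Mar 21, 2137 → Apr 21, 2137: 31 days (March has 31).
Apr 21, 2137 → May 4, 2137: 13 days.
Total: 3544 days.

3544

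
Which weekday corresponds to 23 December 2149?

Doomsday rule: the anchor day for the 2100s is Sunday. For year 49: 49÷12 = 4 r 1, and 1÷4 = 0, so 4+1+0 = 5.
Sunday + 5 ≡ Friday — that's 2149's doomsday.
In December the doomsday date is Dec 12.
Dec 23 is 11 days after Dec 12; 11 mod 7 = 4, so Friday + 4 = Tuesday.

Tuesday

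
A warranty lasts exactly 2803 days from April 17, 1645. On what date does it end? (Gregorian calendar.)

December 19, 1652

+365 (one year) → Apr 17, 1646 (2438 left).
+365 (one year) → Apr 17, 1647 (2073 left).
+366 (one year; includes Feb 29, 1648) → Apr 17, 1648 (1707 left).
+365 (one year) → Apr 17, 1649 (1342 left).
+365 (one year) → Apr 17, 1650 (977 left).
+365 (one year) → Apr 17, 1651 (612 left).
+366 (one year; includes Feb 29, 1652) → Apr 17, 1652 (246 left).
Apr has 30 days: +14 → May 1, 1652 (232 left).
May has 31 days: +31 → Jun 1, 1652 (201 left).
Jun has 30 days: +30 → Jul 1, 1652 (171 left).
Jul has 31 days: +31 → Aug 1, 1652 (140 left).
Aug has 31 days: +31 → Sep 1, 1652 (109 left).
Sep has 30 days: +30 → Oct 1, 1652 (79 left).
Oct has 31 days: +31 → Nov 1, 1652 (48 left).
Nov has 30 days: +30 → Dec 1, 1652 (18 left).
+18 → Dec 19, 1652.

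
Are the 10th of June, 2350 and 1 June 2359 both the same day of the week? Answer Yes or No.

No

From Jun 10, 2350 to Jun 1, 2359 is 3278 days.
3278 mod 7 = 2, so they are different weekdays.
(Jun 10, 2350 is a Saturday; Jun 1, 2359 is a Monday.)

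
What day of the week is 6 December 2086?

Doomsday rule: the anchor day for the 2000s is Tuesday. For year 86: 86÷12 = 7 r 2, and 2÷4 = 0, so 7+2+0 = 9.
Tuesday + 9 ≡ Thursday — that's 2086's doomsday.
In December the doomsday date is Dec 12.
Dec 6 is 6 days before Dec 12; 6 mod 7 = 6, so Thursday − 6 = Friday.

Friday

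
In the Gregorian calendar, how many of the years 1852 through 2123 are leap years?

66

Multiples of 4 in [1852,2123]: 68.
Of those, multiples of 100: 3 (not leap unless ÷400).
Multiples of 400: 1.
Leap years = 68 − 3 + 1 = 66.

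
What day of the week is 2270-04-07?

Doomsday rule: the anchor day for the 2200s is Friday. For year 70: 70÷12 = 5 r 10, and 10÷4 = 2, so 5+10+2 = 17.
Friday + 17 ≡ Monday — that's 2270's doomsday.
In April the doomsday date is Apr 4.
Apr 7 is 3 days after Apr 4; 3 mod 7 = 3, so Monday + 3 = Thursday.

Thursday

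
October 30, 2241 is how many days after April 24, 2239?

920

Apr 24, 2239 → Apr 24, 2240: 366 days (Feb 29, 2240 is in that span).
Apr 24, 2240 → Apr 24, 2241: 365 days.
Apr 24, 2241 → May 24, 2241: 30 days (April has 30).
May 24, 2241 → Jun 24, 2241: 31 days (May has 31).
Jun 24, 2241 → Jul 24, 2241: 30 days (June has 30).
Jul 24, 2241 → Aug 24, 2241: 31 days (July has 31).
Aug 24, 2241 → Sep 24, 2241: 31 days (August has 31).
Sep 24, 2241 → Oct 24, 2241: 30 days (September has 30).
Oct 24, 2241 → Oct 30, 2241: 6 days.
Total: 920 days.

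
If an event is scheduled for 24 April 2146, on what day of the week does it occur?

Sunday

Doomsday rule: the anchor day for the 2100s is Sunday. For year 46: 46÷12 = 3 r 10, and 10÷4 = 2, so 3+10+2 = 15.
Sunday + 15 ≡ Monday — that's 2146's doomsday.
In April the doomsday date is Apr 4.
Apr 24 is 20 days after Apr 4; 20 mod 7 = 6, so Monday + 6 = Sunday.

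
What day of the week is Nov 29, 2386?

Saturday

Doomsday rule: the anchor day for the 2300s is Wednesday. For year 86: 86÷12 = 7 r 2, and 2÷4 = 0, so 7+2+0 = 9.
Wednesday + 9 ≡ Friday — that's 2386's doomsday.
In November the doomsday date is Nov 7.
Nov 29 is 22 days after Nov 7; 22 mod 7 = 1, so Friday + 1 = Saturday.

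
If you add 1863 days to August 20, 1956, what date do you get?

September 26, 1961

+365 (one year) → Aug 20, 1957 (1498 left).
+365 (one year) → Aug 20, 1958 (1133 left).
+365 (one year) → Aug 20, 1959 (768 left).
+366 (one year; includes Feb 29, 1960) → Aug 20, 1960 (402 left).
+365 (one year) → Aug 20, 1961 (37 left).
Aug has 31 days: +12 → Sep 1, 1961 (25 left).
+25 → Sep 26, 1961.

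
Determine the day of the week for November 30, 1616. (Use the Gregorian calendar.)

Wednesday

Doomsday rule: the anchor day for the 1600s is Tuesday. For year 16: 16÷12 = 1 r 4, and 4÷4 = 1, so 1+4+1 = 6.
Tuesday + 6 ≡ Monday — that's 1616's doomsday.
In November the doomsday date is Nov 7.
Nov 30 is 23 days after Nov 7; 23 mod 7 = 2, so Monday + 2 = Wednesday.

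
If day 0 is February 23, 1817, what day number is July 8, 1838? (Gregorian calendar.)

7805

Feb 23, 1817 → Feb 23, 1818: 365 days.
Feb 23, 1818 → Feb 23, 1819: 365 days.
Feb 23, 1819 → Feb 23, 1820: 365 days.
Feb 23, 1820 → Feb 23, 1821: 366 days (Feb 29, 1820 is in that span).
Feb 23, 1821 → Feb 23, 1822: 365 days.
Feb 23, 1822 → Feb 23, 1823: 365 days.
Feb 23, 1823 → Feb 23, 1824: 365 days.
Feb 23, 1824 → Feb 23, 1825: 366 days (Feb 29, 1824 is in that span).
Feb 23, 1825 → Feb 23, 1826: 365 days.
Feb 23, 1826 → Feb 23, 1827: 365 days.
Feb 23, 1827 → Feb 23, 1828: 365 days.
Feb 23, 1828 → Feb 23, 1829: 366 days (Feb 29, 1828 is in that span).
Feb 23, 1829 → Feb 23, 1830: 365 days.
Feb 23, 1830 → Feb 23, 1831: 365 days.
Feb 23, 1831 → Feb 23, 1832: 365 days.
Feb 23, 1832 → Feb 23, 1833: 366 days (Feb 29, 1832 is in that span).
Feb 23, 1833 → Feb 23, 1834: 365 days.
Feb 23, 1834 → Feb 23, 1835: 365 days.
Feb 23, 1835 → Feb 23, 1836: 365 days.
Feb 23, 1836 → Feb 23, 1837: 366 days (Feb 29, 1836 is in that span).
Feb 23, 1837 → Feb 23, 1838: 365 days.
Feb 23, 1838 → Mar 23, 1838: 28 days (February has 28).
Mar 23, 1838 → Apr 23, 1838: 31 days (March has 31).
Apr 23, 1838 → May 23, 1838: 30 days (April has 30).
May 23, 1838 → Jun 23, 1838: 31 days (May has 31).
Jun 23, 1838 → Jul 8, 1838: 15 days.
Total: 7805 days.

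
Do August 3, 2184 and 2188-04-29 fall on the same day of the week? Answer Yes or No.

Yes

From Aug 3, 2184 to Apr 29, 2188 is 1365 days.
1365 mod 7 = 0, so they are the same weekday.
(Aug 3, 2184 is a Tuesday; Apr 29, 2188 is a Tuesday.)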